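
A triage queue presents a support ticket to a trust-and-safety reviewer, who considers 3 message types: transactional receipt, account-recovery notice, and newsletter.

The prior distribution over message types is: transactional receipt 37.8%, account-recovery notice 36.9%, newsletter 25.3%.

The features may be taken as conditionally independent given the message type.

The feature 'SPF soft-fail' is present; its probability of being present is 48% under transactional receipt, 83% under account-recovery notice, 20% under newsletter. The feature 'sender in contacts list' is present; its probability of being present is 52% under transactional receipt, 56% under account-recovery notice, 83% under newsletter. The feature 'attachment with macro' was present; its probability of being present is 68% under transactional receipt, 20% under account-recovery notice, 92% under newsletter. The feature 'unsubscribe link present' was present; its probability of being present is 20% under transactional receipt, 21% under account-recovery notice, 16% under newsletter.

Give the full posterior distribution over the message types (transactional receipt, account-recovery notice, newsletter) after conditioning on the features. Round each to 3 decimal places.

0.489, 0.275, 0.236

For each hypothesis, the unnormalized posterior weight is prior × product of the feature likelihoods:
  transactional receipt: 0.378 × 0.48 × 0.52 × 0.68 × 0.20 = 0.012831
  account-recovery notice: 0.369 × 0.83 × 0.56 × 0.20 × 0.21 = 0.0072035
  newsletter: 0.253 × 0.20 × 0.83 × 0.92 × 0.16 = 0.0061821
Normalizing constant Z = 0.012831 + 0.0072035 + 0.0061821 = 0.026217.
P(transactional receipt | evidence) = 0.012831 / 0.026217 ≈ 0.489
P(account-recovery notice | evidence) = 0.0072035 / 0.026217 ≈ 0.275
P(newsletter | evidence) = 0.0061821 / 0.026217 ≈ 0.236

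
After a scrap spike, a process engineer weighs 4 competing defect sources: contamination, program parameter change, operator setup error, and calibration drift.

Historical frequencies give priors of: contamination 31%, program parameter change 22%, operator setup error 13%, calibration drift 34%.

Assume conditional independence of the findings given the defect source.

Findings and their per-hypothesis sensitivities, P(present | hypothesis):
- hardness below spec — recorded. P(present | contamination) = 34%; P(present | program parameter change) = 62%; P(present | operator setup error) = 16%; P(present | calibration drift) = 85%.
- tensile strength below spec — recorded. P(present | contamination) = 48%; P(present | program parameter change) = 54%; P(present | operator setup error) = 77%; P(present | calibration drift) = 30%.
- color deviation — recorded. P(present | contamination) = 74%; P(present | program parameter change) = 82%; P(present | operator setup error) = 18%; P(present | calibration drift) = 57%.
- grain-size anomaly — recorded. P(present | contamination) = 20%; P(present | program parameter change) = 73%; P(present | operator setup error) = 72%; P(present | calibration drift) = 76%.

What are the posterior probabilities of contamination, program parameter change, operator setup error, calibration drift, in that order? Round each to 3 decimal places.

0.082, 0.483, 0.023, 0.412

For each hypothesis, the unnormalized posterior weight is prior × product of the finding likelihoods:
  contamination: 0.31 × 0.34 × 0.48 × 0.74 × 0.20 = 0.0074876
  program parameter change: 0.22 × 0.62 × 0.54 × 0.82 × 0.73 = 0.04409
  operator setup error: 0.13 × 0.16 × 0.77 × 0.18 × 0.72 = 0.0020757
  calibration drift: 0.34 × 0.85 × 0.30 × 0.57 × 0.76 = 0.037558
Marginal likelihood of the evidence = 0.091212.
P(contamination | evidence) = 0.0074876 / 0.091212 ≈ 0.082
P(program parameter change | evidence) = 0.04409 / 0.091212 ≈ 0.483
P(operator setup error | evidence) = 0.0020757 / 0.091212 ≈ 0.023
P(calibration drift | evidence) = 0.037558 / 0.091212 ≈ 0.412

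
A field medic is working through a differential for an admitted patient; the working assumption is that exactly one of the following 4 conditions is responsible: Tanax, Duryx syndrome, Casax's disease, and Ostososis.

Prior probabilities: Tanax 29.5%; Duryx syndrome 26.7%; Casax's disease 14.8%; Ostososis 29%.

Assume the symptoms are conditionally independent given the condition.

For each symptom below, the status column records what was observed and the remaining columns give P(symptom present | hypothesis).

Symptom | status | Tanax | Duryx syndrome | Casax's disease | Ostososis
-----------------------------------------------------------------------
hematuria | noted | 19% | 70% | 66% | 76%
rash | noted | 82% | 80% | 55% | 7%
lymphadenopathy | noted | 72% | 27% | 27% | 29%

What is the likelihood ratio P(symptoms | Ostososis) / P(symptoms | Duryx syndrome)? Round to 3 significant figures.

0.102

Take the product of per-symptom likelihoods under each hypothesis, then divide.
  Ostososis: 0.76 × 0.07 × 0.29 = 0.015428
  Duryx syndrome: 0.70 × 0.80 × 0.27 = 0.1512
Bayes factor = 0.015428 / 0.1512 ≈ 0.102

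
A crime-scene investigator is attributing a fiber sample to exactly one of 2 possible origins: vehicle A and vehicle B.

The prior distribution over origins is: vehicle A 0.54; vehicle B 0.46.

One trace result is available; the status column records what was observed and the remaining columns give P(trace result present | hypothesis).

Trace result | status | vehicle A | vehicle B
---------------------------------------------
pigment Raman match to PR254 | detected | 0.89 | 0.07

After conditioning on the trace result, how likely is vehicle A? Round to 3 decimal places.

For each hypothesis, the unnormalized posterior weight is prior × likelihood:
  vehicle A: 0.54 × 0.89 = 0.4806
  vehicle B: 0.46 × 0.07 = 0.0322
The unnormalized weights sum to 0.5128.
P(vehicle A | evidence) = 0.4806 / 0.5128 ≈ 0.937.

0.937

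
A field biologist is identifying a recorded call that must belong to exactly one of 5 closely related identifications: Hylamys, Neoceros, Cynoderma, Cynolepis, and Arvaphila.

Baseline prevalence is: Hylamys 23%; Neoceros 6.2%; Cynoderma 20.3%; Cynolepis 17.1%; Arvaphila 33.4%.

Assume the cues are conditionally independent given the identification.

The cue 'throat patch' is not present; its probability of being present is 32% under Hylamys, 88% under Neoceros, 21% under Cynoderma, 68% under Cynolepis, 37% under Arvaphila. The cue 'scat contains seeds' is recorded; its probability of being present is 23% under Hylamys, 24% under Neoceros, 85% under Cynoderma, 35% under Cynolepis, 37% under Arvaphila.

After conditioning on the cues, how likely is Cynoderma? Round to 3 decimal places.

By Bayes' rule with conditional independence, the unnormalized weight for each hypothesis is prior × ∏ likelihoods (using 1 − P(present | H) for each absent cue):
  Hylamys: 0.230 × (1 − 0.32) × 0.23 = 0.035972
  Neoceros: 0.062 × (1 − 0.88) × 0.24 = 0.0017856
  Cynoderma: 0.203 × (1 − 0.21) × 0.85 = 0.13631
  Cynolepis: 0.171 × (1 − 0.68) × 0.35 = 0.019152
  Arvaphila: 0.334 × (1 − 0.37) × 0.37 = 0.077855
The unnormalized weights sum to 0.27108.
P(Cynoderma | evidence) = 0.13631 / 0.27108 ≈ 0.503.

0.503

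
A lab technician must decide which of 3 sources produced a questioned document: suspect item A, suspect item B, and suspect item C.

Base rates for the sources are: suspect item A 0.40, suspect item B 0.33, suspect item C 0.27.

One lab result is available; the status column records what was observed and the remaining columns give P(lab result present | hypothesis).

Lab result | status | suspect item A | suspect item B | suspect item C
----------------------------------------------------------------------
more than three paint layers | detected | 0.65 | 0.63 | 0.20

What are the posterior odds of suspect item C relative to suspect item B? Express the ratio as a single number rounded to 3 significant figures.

0.260

The normalizing constant cancels in an odds ratio, so compute prior × likelihood for the two hypotheses only:
  suspect item C: 0.27 × 0.20 = 0.054
  suspect item B: 0.33 × 0.63 = 0.2079
Odds(suspect item C : suspect item B) = 0.054 / 0.2079 ≈ 0.260.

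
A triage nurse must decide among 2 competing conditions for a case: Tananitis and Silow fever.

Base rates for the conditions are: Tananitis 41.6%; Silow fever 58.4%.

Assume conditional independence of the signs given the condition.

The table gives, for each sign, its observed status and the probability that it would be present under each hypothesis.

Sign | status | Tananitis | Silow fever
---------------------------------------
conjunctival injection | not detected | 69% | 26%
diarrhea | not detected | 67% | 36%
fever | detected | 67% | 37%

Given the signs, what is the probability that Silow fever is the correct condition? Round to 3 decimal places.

By Bayes' rule with conditional independence, the unnormalized weight for each hypothesis is prior × ∏ likelihoods (using 1 − P(present | H) for each absent sign):
  Tananitis: 0.416 × (1 − 0.69) × (1 − 0.67) × 0.67 = 0.028513
  Silow fever: 0.584 × (1 − 0.26) × (1 − 0.36) × 0.37 = 0.10234
Normalizing constant Z = 0.028513 + 0.10234 = 0.13085.
P(Silow fever | evidence) = 0.10234 / 0.13085 ≈ 0.782.

0.782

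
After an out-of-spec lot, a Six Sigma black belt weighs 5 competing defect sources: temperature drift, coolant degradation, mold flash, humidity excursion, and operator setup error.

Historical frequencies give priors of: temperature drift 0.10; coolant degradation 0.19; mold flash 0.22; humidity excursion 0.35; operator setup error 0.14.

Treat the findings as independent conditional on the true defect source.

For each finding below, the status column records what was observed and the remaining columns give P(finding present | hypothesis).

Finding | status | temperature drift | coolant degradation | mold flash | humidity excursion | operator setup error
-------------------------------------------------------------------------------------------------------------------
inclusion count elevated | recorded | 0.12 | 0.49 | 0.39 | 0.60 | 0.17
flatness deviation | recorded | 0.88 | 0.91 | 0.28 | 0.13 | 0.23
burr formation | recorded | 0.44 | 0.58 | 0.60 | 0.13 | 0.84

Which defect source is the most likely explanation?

For each hypothesis, the unnormalized posterior weight is prior × product of the finding likelihoods:
  temperature drift: 0.10 × 0.12 × 0.88 × 0.44 = 0.0046464
  coolant degradation: 0.19 × 0.49 × 0.91 × 0.58 = 0.049138
  mold flash: 0.22 × 0.39 × 0.28 × 0.60 = 0.014414
  humidity excursion: 0.35 × 0.60 × 0.13 × 0.13 = 0.003549
  operator setup error: 0.14 × 0.17 × 0.23 × 0.84 = 0.0045982
Marginal likelihood of the evidence = 0.076346.
P(temperature drift | evidence) ≈ 0.0046464 / 0.076346 ≈ 0.061
P(coolant degradation | evidence) ≈ 0.049138 / 0.076346 ≈ 0.644
P(mold flash | evidence) ≈ 0.014414 / 0.076346 ≈ 0.189
P(humidity excursion | evidence) ≈ 0.003549 / 0.076346 ≈ 0.046
P(operator setup error | evidence) ≈ 0.0045982 / 0.076346 ≈ 0.060
The largest is 0.644, so coolant degradation is most probable.

coolant degradation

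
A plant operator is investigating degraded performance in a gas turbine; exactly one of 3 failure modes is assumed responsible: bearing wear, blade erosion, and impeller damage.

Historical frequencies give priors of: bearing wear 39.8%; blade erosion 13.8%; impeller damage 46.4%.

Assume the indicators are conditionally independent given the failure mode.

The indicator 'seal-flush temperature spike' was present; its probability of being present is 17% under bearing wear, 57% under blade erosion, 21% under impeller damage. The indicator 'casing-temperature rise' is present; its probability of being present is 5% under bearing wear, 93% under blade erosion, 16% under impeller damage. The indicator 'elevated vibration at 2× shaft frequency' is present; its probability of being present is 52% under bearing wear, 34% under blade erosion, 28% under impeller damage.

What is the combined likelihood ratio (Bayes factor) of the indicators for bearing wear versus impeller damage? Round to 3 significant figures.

0.470

Take the product of per-indicator likelihoods under each hypothesis, then divide.
  bearing wear: 0.17 × 0.05 × 0.52 = 0.00442
  impeller damage: 0.21 × 0.16 × 0.28 = 0.009408
Bayes factor = 0.00442 / 0.009408 ≈ 0.470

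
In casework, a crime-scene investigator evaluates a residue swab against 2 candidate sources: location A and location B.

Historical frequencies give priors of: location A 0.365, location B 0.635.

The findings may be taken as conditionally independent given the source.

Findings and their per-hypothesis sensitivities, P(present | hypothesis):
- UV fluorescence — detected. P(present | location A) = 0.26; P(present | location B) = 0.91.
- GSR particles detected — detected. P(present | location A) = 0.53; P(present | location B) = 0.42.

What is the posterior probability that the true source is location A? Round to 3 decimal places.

0.172

Multiply each prior by the joint likelihood of the evidence pattern:
  location A: 0.365 × 0.26 × 0.53 = 0.050297
  location B: 0.635 × 0.91 × 0.42 = 0.2427
The unnormalized weights sum to 0.29299.
P(location A | evidence) = 0.050297 / 0.29299 ≈ 0.172.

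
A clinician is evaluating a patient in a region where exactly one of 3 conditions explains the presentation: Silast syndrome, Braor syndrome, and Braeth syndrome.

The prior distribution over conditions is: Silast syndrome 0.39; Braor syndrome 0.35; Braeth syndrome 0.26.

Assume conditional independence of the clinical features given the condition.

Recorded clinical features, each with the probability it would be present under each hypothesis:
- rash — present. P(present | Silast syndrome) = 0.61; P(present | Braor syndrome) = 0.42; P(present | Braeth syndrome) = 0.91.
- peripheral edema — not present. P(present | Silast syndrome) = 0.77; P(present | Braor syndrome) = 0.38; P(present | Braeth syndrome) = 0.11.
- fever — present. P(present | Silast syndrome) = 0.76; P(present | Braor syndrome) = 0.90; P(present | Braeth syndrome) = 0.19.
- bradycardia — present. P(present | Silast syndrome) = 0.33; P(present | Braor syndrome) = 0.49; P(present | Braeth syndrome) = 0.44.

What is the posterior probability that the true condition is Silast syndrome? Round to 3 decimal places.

Multiply each prior by the joint likelihood of the clinical feature pattern (using 1 − P(present | H) for each absent clinical feature):
  Silast syndrome: 0.39 × 0.61 × (1 − 0.77) × 0.76 × 0.33 = 0.013723
  Braor syndrome: 0.35 × 0.42 × (1 − 0.38) × 0.90 × 0.49 = 0.040193
  Braeth syndrome: 0.26 × 0.91 × (1 − 0.11) × 0.19 × 0.44 = 0.017604
Normalizing constant Z = 0.013723 + 0.040193 + 0.017604 = 0.07152.
P(Silast syndrome | evidence) = 0.013723 / 0.07152 ≈ 0.192.

0.192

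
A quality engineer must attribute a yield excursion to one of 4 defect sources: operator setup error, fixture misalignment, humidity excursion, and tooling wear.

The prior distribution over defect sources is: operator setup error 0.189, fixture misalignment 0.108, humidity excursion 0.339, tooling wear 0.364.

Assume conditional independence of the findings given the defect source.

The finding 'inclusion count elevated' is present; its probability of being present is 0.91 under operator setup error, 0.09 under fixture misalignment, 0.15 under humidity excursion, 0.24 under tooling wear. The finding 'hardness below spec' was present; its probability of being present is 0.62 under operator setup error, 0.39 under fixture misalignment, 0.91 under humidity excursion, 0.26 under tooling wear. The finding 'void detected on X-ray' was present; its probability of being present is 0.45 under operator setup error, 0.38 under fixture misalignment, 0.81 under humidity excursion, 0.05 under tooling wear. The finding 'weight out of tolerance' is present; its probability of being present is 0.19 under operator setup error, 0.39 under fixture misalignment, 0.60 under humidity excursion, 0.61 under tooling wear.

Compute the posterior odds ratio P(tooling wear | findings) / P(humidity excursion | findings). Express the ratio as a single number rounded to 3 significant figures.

The normalizing constant cancels in an odds ratio, so compute prior × likelihood for the two hypotheses only:
  tooling wear: 0.364 × 0.24 × 0.26 × 0.05 × 0.61 = 0.00069276
  humidity excursion: 0.339 × 0.15 × 0.91 × 0.81 × 0.60 = 0.022489
Posterior odds = 0.00069276 / 0.022489 ≈ 0.0308.

0.0308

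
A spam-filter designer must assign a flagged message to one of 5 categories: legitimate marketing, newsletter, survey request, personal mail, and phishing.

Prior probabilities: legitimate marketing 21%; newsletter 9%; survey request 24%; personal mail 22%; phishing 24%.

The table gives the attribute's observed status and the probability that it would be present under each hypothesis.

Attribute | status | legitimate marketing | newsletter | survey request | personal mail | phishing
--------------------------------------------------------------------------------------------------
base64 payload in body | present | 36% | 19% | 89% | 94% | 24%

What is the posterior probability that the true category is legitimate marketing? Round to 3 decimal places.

By Bayes' rule, the unnormalized weight for each hypothesis is prior × likelihood:
  legitimate marketing: 0.21 × 0.36 = 0.0756
  newsletter: 0.09 × 0.19 = 0.0171
  survey request: 0.24 × 0.89 = 0.2136
  personal mail: 0.22 × 0.94 = 0.2068
  phishing: 0.24 × 0.24 = 0.0576
The unnormalized weights sum to 0.5707.
P(legitimate marketing | evidence) = 0.0756 / 0.5707 ≈ 0.132.

0.132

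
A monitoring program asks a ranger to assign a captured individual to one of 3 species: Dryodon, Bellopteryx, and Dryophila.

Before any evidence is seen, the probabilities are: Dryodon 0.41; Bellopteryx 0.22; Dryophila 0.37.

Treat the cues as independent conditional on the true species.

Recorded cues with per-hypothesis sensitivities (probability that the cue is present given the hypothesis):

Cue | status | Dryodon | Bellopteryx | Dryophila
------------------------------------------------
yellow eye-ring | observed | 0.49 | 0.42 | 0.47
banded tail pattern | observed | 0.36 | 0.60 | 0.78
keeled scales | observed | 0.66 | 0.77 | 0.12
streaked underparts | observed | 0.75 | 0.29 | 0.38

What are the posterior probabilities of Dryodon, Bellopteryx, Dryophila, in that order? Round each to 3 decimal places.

Multiply each prior by the joint likelihood of the cue pattern:
  Dryodon: 0.41 × 0.49 × 0.36 × 0.66 × 0.75 = 0.0358
  Bellopteryx: 0.22 × 0.42 × 0.60 × 0.77 × 0.29 = 0.01238
  Dryophila: 0.37 × 0.47 × 0.78 × 0.12 × 0.38 = 0.0061853
Marginal likelihood of the evidence = 0.054365.
P(Dryodon | evidence) = 0.0358 / 0.054365 ≈ 0.659
P(Bellopteryx | evidence) = 0.01238 / 0.054365 ≈ 0.228
P(Dryophila | evidence) = 0.0061853 / 0.054365 ≈ 0.114

0.659, 0.228, 0.114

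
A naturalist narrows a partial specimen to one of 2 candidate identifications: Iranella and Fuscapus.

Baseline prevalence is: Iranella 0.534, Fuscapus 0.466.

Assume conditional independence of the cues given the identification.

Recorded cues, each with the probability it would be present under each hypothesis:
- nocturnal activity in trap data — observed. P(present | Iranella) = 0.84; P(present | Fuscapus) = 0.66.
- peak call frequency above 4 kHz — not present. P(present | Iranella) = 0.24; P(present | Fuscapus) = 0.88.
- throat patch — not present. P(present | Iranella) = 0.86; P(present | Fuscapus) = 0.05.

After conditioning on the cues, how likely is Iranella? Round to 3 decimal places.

By Bayes' rule with conditional independence, the unnormalized weight for each hypothesis is prior × ∏ likelihoods (using 1 − P(present | H) for each absent cue):
  Iranella: 0.534 × 0.84 × (1 − 0.24) × (1 − 0.86) = 0.047727
  Fuscapus: 0.466 × 0.66 × (1 − 0.88) × (1 − 0.05) = 0.035062
Normalizing constant Z = 0.047727 + 0.035062 = 0.082789.
P(Iranella | evidence) = 0.047727 / 0.082789 ≈ 0.576.

0.576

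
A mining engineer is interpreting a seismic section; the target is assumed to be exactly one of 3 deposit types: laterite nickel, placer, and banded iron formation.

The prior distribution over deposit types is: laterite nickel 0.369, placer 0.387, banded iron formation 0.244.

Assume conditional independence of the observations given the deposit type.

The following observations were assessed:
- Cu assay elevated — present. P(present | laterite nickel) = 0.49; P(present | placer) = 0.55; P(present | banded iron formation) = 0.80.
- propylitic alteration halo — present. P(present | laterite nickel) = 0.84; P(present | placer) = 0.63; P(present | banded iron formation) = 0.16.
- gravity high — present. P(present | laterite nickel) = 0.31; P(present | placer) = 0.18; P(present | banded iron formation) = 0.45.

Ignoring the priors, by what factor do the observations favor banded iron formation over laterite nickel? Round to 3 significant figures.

0.451

Joint likelihood of the evidence pattern under each hypothesis:
  banded iron formation: 0.80 × 0.16 × 0.45 = 0.0576
  laterite nickel: 0.49 × 0.84 × 0.31 = 0.1276
Bayes factor = 0.0576 / 0.1276 ≈ 0.451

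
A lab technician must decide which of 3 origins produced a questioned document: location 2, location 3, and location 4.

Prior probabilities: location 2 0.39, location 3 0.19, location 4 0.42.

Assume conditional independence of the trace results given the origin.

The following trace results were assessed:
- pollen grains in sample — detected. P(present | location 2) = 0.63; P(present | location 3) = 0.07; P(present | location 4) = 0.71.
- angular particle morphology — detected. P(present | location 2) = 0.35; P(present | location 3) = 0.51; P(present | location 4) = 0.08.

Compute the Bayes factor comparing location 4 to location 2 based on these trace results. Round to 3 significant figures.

The Bayes factor is the ratio of the joint likelihoods of the trace result pattern under the two hypotheses.
  location 4: 0.71 × 0.08 = 0.0568
  location 2: 0.63 × 0.35 = 0.2205
Bayes factor = 0.0568 / 0.2205 ≈ 0.258

0.258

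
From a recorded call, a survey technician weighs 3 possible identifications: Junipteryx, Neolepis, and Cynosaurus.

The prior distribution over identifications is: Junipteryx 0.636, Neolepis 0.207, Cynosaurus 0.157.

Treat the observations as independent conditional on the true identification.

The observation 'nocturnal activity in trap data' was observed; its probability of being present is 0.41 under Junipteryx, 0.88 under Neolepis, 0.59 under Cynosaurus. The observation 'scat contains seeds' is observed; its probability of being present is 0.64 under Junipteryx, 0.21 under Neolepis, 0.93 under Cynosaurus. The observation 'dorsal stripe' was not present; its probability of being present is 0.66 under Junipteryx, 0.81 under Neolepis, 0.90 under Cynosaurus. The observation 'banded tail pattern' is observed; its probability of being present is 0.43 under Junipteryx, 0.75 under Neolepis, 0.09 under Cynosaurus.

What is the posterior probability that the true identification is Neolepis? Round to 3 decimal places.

For each hypothesis, the unnormalized posterior weight is prior × product of the observation likelihoods (using 1 − P(present | H) for each absent observation):
  Junipteryx: 0.636 × 0.41 × 0.64 × (1 − 0.66) × 0.43 = 0.024399
  Neolepis: 0.207 × 0.88 × 0.21 × (1 − 0.81) × 0.75 = 0.0054511
  Cynosaurus: 0.157 × 0.59 × 0.93 × (1 − 0.90) × 0.09 = 0.00077531
The unnormalized weights sum to 0.030625.
P(Neolepis | evidence) = 0.0054511 / 0.030625 ≈ 0.178.

0.178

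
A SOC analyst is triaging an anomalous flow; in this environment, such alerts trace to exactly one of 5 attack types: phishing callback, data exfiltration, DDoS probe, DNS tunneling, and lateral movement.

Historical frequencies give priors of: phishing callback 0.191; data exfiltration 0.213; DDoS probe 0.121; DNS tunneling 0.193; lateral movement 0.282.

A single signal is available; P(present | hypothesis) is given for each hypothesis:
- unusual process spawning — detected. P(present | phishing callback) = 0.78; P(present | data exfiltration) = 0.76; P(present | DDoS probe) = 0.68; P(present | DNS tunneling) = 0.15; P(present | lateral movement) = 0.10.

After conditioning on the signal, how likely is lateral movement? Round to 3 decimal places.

0.063

Multiply each prior by the likelihood of the signal:
  phishing callback: 0.191 × 0.78 = 0.14898
  data exfiltration: 0.213 × 0.76 = 0.16188
  DDoS probe: 0.121 × 0.68 = 0.08228
  DNS tunneling: 0.193 × 0.15 = 0.02895
  lateral movement: 0.282 × 0.10 = 0.0282
The unnormalized weights sum to 0.45029.
P(lateral movement | evidence) = 0.0282 / 0.45029 ≈ 0.063.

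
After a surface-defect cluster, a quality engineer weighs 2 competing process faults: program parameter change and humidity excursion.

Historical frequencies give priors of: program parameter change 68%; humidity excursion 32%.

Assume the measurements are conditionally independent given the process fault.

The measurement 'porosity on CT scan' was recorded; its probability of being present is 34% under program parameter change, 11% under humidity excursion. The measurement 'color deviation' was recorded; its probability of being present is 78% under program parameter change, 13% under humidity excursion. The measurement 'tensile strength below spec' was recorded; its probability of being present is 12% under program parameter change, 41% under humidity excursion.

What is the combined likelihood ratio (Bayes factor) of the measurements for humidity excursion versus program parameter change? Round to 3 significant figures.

Joint likelihood of the measurement pattern under each hypothesis:
  humidity excursion: 0.11 × 0.13 × 0.41 = 0.005863
  program parameter change: 0.34 × 0.78 × 0.12 = 0.031824
Bayes factor = 0.005863 / 0.031824 ≈ 0.184

0.184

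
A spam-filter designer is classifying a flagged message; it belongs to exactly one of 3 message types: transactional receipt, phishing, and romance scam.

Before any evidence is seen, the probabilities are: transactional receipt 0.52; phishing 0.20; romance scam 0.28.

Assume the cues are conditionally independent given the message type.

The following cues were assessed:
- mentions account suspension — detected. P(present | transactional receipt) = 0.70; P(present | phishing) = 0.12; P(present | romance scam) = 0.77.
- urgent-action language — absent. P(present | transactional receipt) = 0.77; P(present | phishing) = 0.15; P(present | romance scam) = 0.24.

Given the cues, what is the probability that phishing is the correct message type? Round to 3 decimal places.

By Bayes' rule with conditional independence, the unnormalized weight for each hypothesis is prior × ∏ likelihoods (using 1 − P(present | H) for each absent cue):
  transactional receipt: 0.52 × 0.70 × (1 − 0.77) = 0.08372
  phishing: 0.20 × 0.12 × (1 − 0.15) = 0.0204
  romance scam: 0.28 × 0.77 × (1 − 0.24) = 0.16386
Marginal likelihood of the evidence = 0.26798.
P(phishing | evidence) = 0.0204 / 0.26798 ≈ 0.076.

0.076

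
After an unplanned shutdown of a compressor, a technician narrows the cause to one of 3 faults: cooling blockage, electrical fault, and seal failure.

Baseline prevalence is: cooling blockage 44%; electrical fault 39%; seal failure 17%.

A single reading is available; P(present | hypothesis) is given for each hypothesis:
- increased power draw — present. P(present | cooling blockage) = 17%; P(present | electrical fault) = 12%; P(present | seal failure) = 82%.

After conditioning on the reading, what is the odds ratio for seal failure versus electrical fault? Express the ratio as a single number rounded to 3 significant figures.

The normalizing constant cancels in an odds ratio, so compute prior × likelihood for the two hypotheses only:
  seal failure: 0.17 × 0.82 = 0.1394
  electrical fault: 0.39 × 0.12 = 0.0468
Posterior odds = 0.1394 / 0.0468 ≈ 2.98.

2.98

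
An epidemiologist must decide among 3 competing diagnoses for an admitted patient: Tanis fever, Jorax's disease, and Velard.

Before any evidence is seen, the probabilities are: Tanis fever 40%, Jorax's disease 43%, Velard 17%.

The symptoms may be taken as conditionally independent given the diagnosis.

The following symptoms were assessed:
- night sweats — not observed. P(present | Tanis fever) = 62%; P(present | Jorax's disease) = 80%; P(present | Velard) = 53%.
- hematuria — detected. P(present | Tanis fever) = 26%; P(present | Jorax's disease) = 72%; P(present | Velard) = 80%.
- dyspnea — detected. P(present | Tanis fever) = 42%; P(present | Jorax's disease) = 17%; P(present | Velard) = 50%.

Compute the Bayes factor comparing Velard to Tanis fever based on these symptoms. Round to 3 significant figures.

Joint likelihood of the symptom pattern under each hypothesis (using 1 − P(present | H) for each absent symptom):
  Velard: (1 − 0.53) × 0.80 × 0.50 = 0.188
  Tanis fever: (1 − 0.62) × 0.26 × 0.42 = 0.041496
Bayes factor = 0.188 / 0.041496 ≈ 4.53

4.53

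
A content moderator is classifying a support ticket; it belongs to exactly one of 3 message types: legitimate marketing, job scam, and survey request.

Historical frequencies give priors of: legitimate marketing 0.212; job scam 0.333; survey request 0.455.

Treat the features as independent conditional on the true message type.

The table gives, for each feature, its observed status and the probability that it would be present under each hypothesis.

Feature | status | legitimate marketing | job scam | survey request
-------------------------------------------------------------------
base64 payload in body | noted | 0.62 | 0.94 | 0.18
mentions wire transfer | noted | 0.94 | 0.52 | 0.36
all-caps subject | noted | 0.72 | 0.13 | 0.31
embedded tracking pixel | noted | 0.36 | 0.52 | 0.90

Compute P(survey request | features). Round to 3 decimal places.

0.160

By Bayes' rule with conditional independence, the unnormalized weight for each hypothesis is prior × ∏ likelihoods:
  legitimate marketing: 0.212 × 0.62 × 0.94 × 0.72 × 0.36 = 0.032025
  job scam: 0.333 × 0.94 × 0.52 × 0.13 × 0.52 = 0.011003
  survey request: 0.455 × 0.18 × 0.36 × 0.31 × 0.90 = 0.008226
The unnormalized weights sum to 0.051254.
P(survey request | evidence) = 0.008226 / 0.051254 ≈ 0.160.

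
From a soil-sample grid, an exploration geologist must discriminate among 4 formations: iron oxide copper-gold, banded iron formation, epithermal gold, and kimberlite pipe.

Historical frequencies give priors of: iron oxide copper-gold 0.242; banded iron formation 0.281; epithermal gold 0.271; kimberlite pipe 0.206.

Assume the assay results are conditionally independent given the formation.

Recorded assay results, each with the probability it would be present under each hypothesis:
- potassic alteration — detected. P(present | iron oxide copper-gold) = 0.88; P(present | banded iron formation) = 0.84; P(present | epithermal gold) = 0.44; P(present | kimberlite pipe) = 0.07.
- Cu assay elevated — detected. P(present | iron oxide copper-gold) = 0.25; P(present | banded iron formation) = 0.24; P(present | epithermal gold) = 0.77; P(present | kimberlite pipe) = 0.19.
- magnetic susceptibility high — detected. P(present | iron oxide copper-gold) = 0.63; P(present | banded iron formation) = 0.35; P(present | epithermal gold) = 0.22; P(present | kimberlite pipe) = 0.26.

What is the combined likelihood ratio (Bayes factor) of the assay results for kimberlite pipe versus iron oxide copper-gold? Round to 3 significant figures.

0.0249

Take the product of per-assay result likelihoods under each hypothesis, then divide.
  kimberlite pipe: 0.07 × 0.19 × 0.26 = 0.003458
  iron oxide copper-gold: 0.88 × 0.25 × 0.63 = 0.1386
Bayes factor = 0.003458 / 0.1386 ≈ 0.0249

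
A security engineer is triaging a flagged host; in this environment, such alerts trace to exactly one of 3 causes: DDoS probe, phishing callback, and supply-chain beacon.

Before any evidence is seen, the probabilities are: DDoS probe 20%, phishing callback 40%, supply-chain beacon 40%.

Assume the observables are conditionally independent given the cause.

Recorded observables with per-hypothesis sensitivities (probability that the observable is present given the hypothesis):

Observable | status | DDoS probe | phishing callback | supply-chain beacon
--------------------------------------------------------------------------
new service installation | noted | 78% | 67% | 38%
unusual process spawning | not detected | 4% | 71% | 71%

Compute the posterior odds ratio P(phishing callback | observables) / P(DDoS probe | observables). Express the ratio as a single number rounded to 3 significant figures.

Unnormalized posterior weight (prior times the observable likelihoods) for each of the two hypotheses (using 1 − P(present | H) for each absent observable):
  phishing callback: 0.40 × 0.67 × (1 − 0.71) = 0.07772
  DDoS probe: 0.20 × 0.78 × (1 − 0.04) = 0.14976
Posterior odds = 0.07772 / 0.14976 ≈ 0.519.

0.519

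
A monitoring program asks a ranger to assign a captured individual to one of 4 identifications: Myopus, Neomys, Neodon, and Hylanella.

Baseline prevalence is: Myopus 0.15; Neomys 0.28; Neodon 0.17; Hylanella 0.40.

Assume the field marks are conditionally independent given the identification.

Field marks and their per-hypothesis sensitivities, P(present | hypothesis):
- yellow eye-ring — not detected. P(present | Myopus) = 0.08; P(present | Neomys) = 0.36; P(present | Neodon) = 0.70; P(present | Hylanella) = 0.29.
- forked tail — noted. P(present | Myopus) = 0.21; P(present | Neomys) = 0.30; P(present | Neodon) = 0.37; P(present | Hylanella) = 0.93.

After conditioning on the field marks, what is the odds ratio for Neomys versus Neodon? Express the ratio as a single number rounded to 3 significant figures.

Posterior odds equal prior odds times the likelihood ratio; only the two competing hypotheses matter (using 1 − P(present | H) for each absent field mark).
  Neomys: 0.28 × (1 − 0.36) × 0.30 = 0.05376
  Neodon: 0.17 × (1 − 0.70) × 0.37 = 0.01887
Odds(Neomys : Neodon) = 0.05376 / 0.01887 ≈ 2.85.

2.85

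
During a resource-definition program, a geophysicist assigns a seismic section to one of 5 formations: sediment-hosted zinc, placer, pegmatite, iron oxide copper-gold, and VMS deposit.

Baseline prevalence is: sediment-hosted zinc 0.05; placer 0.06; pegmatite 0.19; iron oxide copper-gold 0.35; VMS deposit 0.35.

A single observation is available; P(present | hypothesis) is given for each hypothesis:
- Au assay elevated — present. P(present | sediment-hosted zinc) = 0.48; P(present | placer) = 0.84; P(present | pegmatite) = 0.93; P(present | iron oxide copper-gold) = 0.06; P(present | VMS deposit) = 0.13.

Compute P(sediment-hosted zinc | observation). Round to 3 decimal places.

0.076

By Bayes' rule, the unnormalized weight for each hypothesis is prior × likelihood:
  sediment-hosted zinc: 0.05 × 0.48 = 0.024
  placer: 0.06 × 0.84 = 0.0504
  pegmatite: 0.19 × 0.93 = 0.1767
  iron oxide copper-gold: 0.35 × 0.06 = 0.021
  VMS deposit: 0.35 × 0.13 = 0.0455
Marginal likelihood of the evidence = 0.3176.
P(sediment-hosted zinc | evidence) = 0.024 / 0.3176 ≈ 0.076.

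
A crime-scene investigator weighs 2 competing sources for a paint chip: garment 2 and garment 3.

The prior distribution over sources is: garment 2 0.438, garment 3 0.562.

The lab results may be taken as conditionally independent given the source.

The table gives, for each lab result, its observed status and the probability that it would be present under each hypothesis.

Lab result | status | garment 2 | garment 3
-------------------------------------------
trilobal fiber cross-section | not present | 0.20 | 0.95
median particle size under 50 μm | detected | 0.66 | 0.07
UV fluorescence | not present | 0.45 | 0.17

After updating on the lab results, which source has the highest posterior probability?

garment 2

By Bayes' rule with conditional independence, the unnormalized weight for each hypothesis is prior × ∏ likelihoods (using 1 − P(present | H) for each absent lab result):
  garment 2: 0.438 × (1 − 0.20) × 0.66 × (1 − 0.45) = 0.1272
  garment 3: 0.562 × (1 − 0.95) × 0.07 × (1 − 0.17) = 0.0016326
Normalizing constant Z = 0.1272 + 0.0016326 = 0.12883.
P(garment 2 | evidence) ≈ 0.1272 / 0.12883 ≈ 0.987
P(garment 3 | evidence) ≈ 0.0016326 / 0.12883 ≈ 0.013
The largest is 0.987, so garment 2 is most probable.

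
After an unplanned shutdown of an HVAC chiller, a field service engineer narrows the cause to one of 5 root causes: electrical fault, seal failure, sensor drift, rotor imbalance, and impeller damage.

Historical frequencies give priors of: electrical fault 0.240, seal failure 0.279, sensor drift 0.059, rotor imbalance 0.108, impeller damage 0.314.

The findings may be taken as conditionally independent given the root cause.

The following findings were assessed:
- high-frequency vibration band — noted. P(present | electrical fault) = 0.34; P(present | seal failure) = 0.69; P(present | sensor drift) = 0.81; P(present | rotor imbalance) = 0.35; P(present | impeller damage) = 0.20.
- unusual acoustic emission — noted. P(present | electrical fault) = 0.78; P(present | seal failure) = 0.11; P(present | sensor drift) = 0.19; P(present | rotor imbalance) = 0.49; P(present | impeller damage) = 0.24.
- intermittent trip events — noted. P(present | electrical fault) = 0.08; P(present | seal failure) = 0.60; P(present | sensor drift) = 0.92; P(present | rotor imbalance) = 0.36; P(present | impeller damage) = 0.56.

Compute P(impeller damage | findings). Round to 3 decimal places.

0.205

For each hypothesis, the unnormalized posterior weight is prior × product of the finding likelihoods:
  electrical fault: 0.240 × 0.34 × 0.78 × 0.08 = 0.0050918
  seal failure: 0.279 × 0.69 × 0.11 × 0.60 = 0.012706
  sensor drift: 0.059 × 0.81 × 0.19 × 0.92 = 0.0083537
  rotor imbalance: 0.108 × 0.35 × 0.49 × 0.36 = 0.0066679
  impeller damage: 0.314 × 0.20 × 0.24 × 0.56 = 0.0084403
Marginal likelihood of the evidence = 0.041259.
P(impeller damage | evidence) = 0.0084403 / 0.041259 ≈ 0.205.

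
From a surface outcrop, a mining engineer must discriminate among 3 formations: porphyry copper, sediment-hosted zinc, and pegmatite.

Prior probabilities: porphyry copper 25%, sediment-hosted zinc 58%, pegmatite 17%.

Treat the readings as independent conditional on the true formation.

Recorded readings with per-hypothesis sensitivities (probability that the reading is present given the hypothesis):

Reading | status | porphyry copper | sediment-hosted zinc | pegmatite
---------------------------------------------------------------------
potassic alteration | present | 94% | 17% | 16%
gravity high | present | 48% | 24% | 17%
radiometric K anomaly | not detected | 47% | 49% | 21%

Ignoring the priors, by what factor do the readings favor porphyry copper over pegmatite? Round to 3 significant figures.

11.1

Take the product of per-reading likelihoods under each hypothesis (using 1 − P(present | H) for each absent reading), then divide.
  porphyry copper: 0.94 × 0.48 × (1 − 0.47) = 0.23914
  pegmatite: 0.16 × 0.17 × (1 − 0.21) = 0.021488
Bayes factor = 0.23914 / 0.021488 ≈ 11.1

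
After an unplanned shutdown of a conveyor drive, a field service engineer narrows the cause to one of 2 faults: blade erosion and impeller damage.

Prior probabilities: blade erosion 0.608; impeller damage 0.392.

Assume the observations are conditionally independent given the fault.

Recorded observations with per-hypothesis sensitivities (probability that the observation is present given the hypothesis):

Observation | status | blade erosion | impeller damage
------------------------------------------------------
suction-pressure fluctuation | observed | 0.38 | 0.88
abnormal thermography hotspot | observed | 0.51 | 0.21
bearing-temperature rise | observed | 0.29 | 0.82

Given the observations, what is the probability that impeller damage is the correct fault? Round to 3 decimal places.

By Bayes' rule with conditional independence, the unnormalized weight for each hypothesis is prior × ∏ likelihoods:
  blade erosion: 0.608 × 0.38 × 0.51 × 0.29 = 0.034171
  impeller damage: 0.392 × 0.88 × 0.21 × 0.82 = 0.059402
The unnormalized weights sum to 0.093573.
P(impeller damage | evidence) = 0.059402 / 0.093573 ≈ 0.635.

0.635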